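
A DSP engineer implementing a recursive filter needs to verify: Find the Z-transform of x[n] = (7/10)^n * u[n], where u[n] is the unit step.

The Z-transform of a^n * u[n] is z/(z-a) for |z| > |a|.
Here a = 7/10, so X(z) = z/(z - (7/10)) = 10z/(10z - 7)
ROC: |z| > 7/10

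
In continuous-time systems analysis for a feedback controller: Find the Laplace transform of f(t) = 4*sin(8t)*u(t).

Standard pair: sin(wt)*u(t) <-> w/(s^2+w^2)
With w = 8: L{4*sin(8t)*u(t)} = 32/(s^2+64)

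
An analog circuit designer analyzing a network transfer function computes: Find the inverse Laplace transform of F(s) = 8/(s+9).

Standard pair: k/(s+a) <-> k*e^(-at)*u(t)
With k=8, a=9: f(t) = 8*e^(-9t)*u(t)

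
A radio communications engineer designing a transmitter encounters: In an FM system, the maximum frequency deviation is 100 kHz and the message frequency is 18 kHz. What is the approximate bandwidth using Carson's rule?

Carson's rule: BW = 2*(delta_f + f_m)
= 2*(100 + 18) kHz = 236 kHz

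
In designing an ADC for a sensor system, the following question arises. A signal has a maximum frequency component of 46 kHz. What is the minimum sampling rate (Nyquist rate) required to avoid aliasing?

By the Nyquist-Shannon sampling theorem,
the minimum sampling rate (Nyquist rate) must be at least 2 * f_max.
Nyquist rate = 2 * 46 kHz = 92 kHz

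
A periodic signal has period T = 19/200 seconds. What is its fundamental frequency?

The fundamental frequency is the reciprocal of the period.
f = 1/T = 1/(19/200) = 200/19 Hz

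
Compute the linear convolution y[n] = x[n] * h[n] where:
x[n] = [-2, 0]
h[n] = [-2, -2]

y[n] = sum_k x[k]*h[n-k]. Output length = len(x) + len(h) - 1 = 2 + 2 - 1 = 3.
y[0] = -2*-2 = 4
y[1] = 0*-2 + -2*-2 = 4
y[2] = 0*-2 = 0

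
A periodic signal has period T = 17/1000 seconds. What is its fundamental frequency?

The fundamental frequency is the reciprocal of the period.
f = 1/T = 1/(17/1000) = 1000/17 Hz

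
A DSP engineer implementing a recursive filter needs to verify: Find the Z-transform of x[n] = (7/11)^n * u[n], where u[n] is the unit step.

The Z-transform of a^n * u[n] is z/(z-a) for |z| > |a|.
Here a = 7/11, so X(z) = z/(z - (7/11)) = 11z/(11z - 7)
ROC: |z| > 7/11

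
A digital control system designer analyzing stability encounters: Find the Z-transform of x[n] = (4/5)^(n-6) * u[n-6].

Time-shifting property: if X(z) = Z{x[n]}, then Z{x[n-d]} = z^(-d) * X(z)
X(z) = z/(z - 4/5) for x[n] = (4/5)^n * u[n]
Z{x[n-6]} = z^(-6) * z/(z - 4/5) = z^(-5)/(z - 4/5)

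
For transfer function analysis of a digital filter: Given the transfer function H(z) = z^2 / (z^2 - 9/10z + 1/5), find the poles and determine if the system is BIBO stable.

Poles are roots of the denominator: z^2 - 9/10z + 1/5 = 0.
Quadratic formula: z = [-(-9/10) +/- sqrt((-9/10)^2 - 4*(1/5))] / 2
Discriminant = 81/100 - 4/5 = 1/100; sqrt = 1/10.
z = (9/10 +/- 1/10) / 2 => z = 1/2 or z = 2/5.
|p1| = 1/2, |p2| = 2/5.
For BIBO stability, all poles must lie inside the unit circle (|p| < 1).
System is STABLE since both |p| < 1.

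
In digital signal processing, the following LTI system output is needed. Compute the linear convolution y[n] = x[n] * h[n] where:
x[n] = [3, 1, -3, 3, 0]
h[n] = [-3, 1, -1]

y[n] = sum_k x[k]*h[n-k]. Output length = len(x) + len(h) - 1 = 5 + 3 - 1 = 7.
y[0] = 3*-3 = -9
y[1] = 1*-3 + 3*1 = 0
y[2] = -3*-3 + 1*1 + 3*-1 = 7
y[3] = 3*-3 + -3*1 + 1*-1 = -13
y[4] = 0*-3 + 3*1 + -3*-1 = 6
y[5] = 0*1 + 3*-1 = -3
y[6] = 0*-1 = 0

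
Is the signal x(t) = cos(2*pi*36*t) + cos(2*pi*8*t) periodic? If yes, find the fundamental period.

f1 = 36 Hz, f2 = 8 Hz
Period T1 = 1/36, T2 = 1/8
Ratio T1/T2 = 8/36, which is rational.
The signal is periodic with fundamental period T = 1/GCD(36,8) = 1/4 s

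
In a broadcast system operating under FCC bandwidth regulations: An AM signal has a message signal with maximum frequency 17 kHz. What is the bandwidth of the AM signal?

In AM (double-sideband), the bandwidth is twice the message frequency.
BW = 2 * f_m = 2 * 17 kHz = 34 kHz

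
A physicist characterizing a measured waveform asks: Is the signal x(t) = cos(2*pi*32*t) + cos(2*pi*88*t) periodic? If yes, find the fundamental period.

f1 = 32 Hz, f2 = 88 Hz
Period T1 = 1/32, T2 = 1/88
Ratio T1/T2 = 88/32, which is rational.
The signal is periodic with fundamental period T = 1/GCD(32,88) = 1/8 s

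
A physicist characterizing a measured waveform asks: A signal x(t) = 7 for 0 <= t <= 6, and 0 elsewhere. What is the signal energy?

Energy = integral of |x(t)|^2 dt over the signal duration
= 7^2 * 6 = 49 * 6 = 294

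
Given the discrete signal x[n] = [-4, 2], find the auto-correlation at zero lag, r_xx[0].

The auto-correlation at zero lag r_xx[0] equals the signal energy.
r_xx[0] = sum of x[n]^2 = (-4)^2 + 2^2
= 16 + 4 = 20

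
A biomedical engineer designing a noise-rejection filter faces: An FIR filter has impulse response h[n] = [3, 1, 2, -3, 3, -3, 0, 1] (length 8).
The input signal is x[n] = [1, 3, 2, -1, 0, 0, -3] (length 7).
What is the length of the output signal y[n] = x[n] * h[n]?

For linear convolution, the output length is:
len(y) = len(x) + len(h) - 1 = 7 + 8 - 1 = 14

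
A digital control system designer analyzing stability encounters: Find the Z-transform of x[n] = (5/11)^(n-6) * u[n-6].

Time-shifting property: if X(z) = Z{x[n]}, then Z{x[n-d]} = z^(-d) * X(z)
X(z) = z/(z - 5/11) for x[n] = (5/11)^n * u[n]
Z{x[n-6]} = z^(-6) * z/(z - 5/11) = z^(-5)/(z - 5/11)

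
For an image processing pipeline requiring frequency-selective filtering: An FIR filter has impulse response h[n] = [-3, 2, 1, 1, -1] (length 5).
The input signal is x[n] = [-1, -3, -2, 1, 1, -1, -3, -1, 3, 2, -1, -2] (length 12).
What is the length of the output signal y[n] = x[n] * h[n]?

For linear convolution, the output length is:
len(y) = len(x) + len(h) - 1 = 12 + 5 - 1 = 16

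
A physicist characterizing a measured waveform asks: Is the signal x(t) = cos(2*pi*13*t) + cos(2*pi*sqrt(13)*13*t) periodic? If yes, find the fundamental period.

f1 = 13 Hz, f2 = 13*sqrt(13) Hz
Ratio f2/f1 = sqrt(13), which is irrational.
Since the frequency ratio is irrational, no common period exists.
The signal is not periodic.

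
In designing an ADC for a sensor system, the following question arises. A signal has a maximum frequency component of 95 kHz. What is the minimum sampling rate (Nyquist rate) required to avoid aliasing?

By the Nyquist-Shannon sampling theorem,
the minimum sampling rate (Nyquist rate) must be at least 2 * f_max.
Nyquist rate = 2 * 95 kHz = 190 kHz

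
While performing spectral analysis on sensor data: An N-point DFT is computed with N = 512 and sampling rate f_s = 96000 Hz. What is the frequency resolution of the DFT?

DFT frequency resolution = f_s / N
= 96000 / 512 = 375/2 Hz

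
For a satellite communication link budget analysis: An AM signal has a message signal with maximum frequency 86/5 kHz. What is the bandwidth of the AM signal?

In AM (double-sideband), the bandwidth is twice the message frequency.
BW = 2 * f_m = 2 * 86/5 kHz = 172/5 kHz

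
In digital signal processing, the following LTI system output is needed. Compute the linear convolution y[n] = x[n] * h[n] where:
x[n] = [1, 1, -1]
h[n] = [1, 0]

y[n] = sum_k x[k]*h[n-k]. Output length = len(x) + len(h) - 1 = 3 + 2 - 1 = 4.
y[0] = 1*1 = 1
y[1] = 1*1 + 1*0 = 1
y[2] = -1*1 + 1*0 = -1
y[3] = -1*0 = 0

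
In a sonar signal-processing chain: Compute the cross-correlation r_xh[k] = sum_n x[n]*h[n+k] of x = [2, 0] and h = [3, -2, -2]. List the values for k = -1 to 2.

Both sequences indexed from 0 and zero outside their support.
Lags with overlap: k = -1 to 2.
  r_xh[-1] = x[1]*h[0] = 0
  r_xh[0] = x[0]*h[0] + x[1]*h[1] = 6
  r_xh[1] = x[0]*h[1] + x[1]*h[2] = -4
  r_xh[2] = x[0]*h[2] = -4
r_xh = [0, 6, -4, -4] (for k = -1, ..., 2)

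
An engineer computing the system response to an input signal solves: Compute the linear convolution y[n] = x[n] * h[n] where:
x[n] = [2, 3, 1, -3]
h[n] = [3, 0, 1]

y[n] = sum_k x[k]*h[n-k]. Output length = len(x) + len(h) - 1 = 4 + 3 - 1 = 6.
y[0] = 2*3 = 6
y[1] = 3*3 + 2*0 = 9
y[2] = 1*3 + 3*0 + 2*1 = 5
y[3] = -3*3 + 1*0 + 3*1 = -6
y[4] = -3*0 + 1*1 = 1
y[5] = -3*1 = -3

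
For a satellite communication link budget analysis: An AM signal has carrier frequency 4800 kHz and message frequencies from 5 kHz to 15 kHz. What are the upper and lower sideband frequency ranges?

Upper sideband (USB) = fc + [fm_low, fm_high] = 4800 + [5, 15] = [4805, 4815] kHz
Lower sideband (LSB) = fc - [fm_high, fm_low] = 4800 - [15, 5] = [4785, 4795] kHz
Total occupied spectrum: 4785 kHz to 4815 kHz (plus carrier at 4800 kHz)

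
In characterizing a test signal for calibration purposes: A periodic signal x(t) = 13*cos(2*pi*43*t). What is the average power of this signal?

Average power of A*cos(wt) is A^2/2.
P = 13^2 / 2 = 169/2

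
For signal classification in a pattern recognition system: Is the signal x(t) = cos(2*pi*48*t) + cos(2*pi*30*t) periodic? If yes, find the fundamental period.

f1 = 48 Hz, f2 = 30 Hz
Period T1 = 1/48, T2 = 1/30
Ratio T1/T2 = 30/48, which is rational.
The signal is periodic with fundamental period T = 1/GCD(48,30) = 1/6 s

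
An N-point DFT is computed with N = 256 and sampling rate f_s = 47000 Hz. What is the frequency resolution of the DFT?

DFT frequency resolution = f_s / N
= 47000 / 256 = 5875/32 Hz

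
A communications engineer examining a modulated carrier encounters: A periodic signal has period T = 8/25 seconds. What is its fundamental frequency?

The fundamental frequency is the reciprocal of the period.
f = 1/T = 1/(8/25) = 25/8 Hz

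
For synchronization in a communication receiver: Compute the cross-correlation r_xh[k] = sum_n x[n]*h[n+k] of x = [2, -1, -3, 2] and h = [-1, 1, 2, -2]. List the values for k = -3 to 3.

Both sequences indexed from 0 and zero outside their support.
Lags with overlap: k = -3 to 3.
  r_xh[-3] = x[3]*h[0] = -2
  r_xh[-2] = x[2]*h[0] + x[3]*h[1] = 5
  r_xh[-1] = x[1]*h[0] + x[2]*h[1] + x[3]*h[2] = 2
  r_xh[0] = x[0]*h[0] + x[1]*h[1] + x[2]*h[2] + x[3]*h[3] = -13
  r_xh[1] = x[0]*h[1] + x[1]*h[2] + x[2]*h[3] = 6
  r_xh[2] = x[0]*h[2] + x[1]*h[3] = 6
  r_xh[3] = x[0]*h[3] = -4
r_xh = [-2, 5, 2, -13, 6, 6, -4] (for k = -3, ..., 3)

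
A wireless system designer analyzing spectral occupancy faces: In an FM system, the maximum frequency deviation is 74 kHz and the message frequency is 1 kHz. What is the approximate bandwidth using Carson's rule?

Carson's rule: BW = 2*(delta_f + f_m)
= 2*(74 + 1) kHz = 150 kHz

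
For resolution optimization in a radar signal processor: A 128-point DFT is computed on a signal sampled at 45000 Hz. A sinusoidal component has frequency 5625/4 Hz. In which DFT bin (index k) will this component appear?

DFT frequency resolution = f_s/N = 45000/128 = 5625/16 Hz
Bin index k = f_signal / resolution = 5625/4 / 5625/16 = 4
The signal frequency 5625/4 Hz falls in DFT bin k = 4.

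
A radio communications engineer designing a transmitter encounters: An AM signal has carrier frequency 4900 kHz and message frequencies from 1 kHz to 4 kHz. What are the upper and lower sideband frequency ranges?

Upper sideband (USB) = fc + [fm_low, fm_high] = 4900 + [1, 4] = [4901, 4904] kHz
Lower sideband (LSB) = fc - [fm_high, fm_low] = 4900 - [4, 1] = [4896, 4899] kHz
Total occupied spectrum: 4896 kHz to 4904 kHz (plus carrier at 4900 kHz)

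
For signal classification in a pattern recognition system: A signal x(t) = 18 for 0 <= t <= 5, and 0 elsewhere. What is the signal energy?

Energy = integral of |x(t)|^2 dt over the signal duration
= 18^2 * 5 = 324 * 5 = 1620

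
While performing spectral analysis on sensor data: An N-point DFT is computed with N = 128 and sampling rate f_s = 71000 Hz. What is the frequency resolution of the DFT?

DFT frequency resolution = f_s / N
= 71000 / 128 = 8875/16 Hz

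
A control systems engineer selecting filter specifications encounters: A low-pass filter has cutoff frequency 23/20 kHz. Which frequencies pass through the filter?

A low-pass filter passes all frequencies below the cutoff frequency 23/20 kHz and attenuates higher frequencies.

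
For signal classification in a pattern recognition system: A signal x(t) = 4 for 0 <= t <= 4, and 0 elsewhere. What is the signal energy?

Energy = integral of |x(t)|^2 dt over the signal duration
= 4^2 * 4 = 16 * 4 = 64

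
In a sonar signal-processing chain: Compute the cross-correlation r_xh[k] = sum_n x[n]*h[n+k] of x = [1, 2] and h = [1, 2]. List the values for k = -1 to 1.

Both sequences indexed from 0 and zero outside their support.
Lags with overlap: k = -1 to 1.
  r_xh[-1] = x[1]*h[0] = 2
  r_xh[0] = x[0]*h[0] + x[1]*h[1] = 5
  r_xh[1] = x[0]*h[1] = 2
r_xh = [2, 5, 2] (for k = -1, ..., 1)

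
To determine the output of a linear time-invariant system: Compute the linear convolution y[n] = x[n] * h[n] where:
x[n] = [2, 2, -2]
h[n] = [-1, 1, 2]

y[n] = sum_k x[k]*h[n-k]. Output length = len(x) + len(h) - 1 = 3 + 3 - 1 = 5.
y[0] = 2*-1 = -2
y[1] = 2*-1 + 2*1 = 0
y[2] = -2*-1 + 2*1 + 2*2 = 8
y[3] = -2*1 + 2*2 = 2
y[4] = -2*2 = -4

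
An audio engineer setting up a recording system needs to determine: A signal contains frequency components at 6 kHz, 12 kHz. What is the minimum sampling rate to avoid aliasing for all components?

The highest frequency component is f_max = 12 kHz.
Nyquist rate = 2 * f_max = 2 * 12 kHz = 24 kHz.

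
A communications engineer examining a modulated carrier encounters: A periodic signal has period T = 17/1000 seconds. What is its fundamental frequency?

The fundamental frequency is the reciprocal of the period.
f = 1/T = 1/(17/1000) = 1000/17 Hz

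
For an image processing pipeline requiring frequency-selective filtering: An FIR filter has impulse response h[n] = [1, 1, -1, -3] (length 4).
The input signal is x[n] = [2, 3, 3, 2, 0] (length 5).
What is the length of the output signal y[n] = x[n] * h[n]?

For linear convolution, the output length is:
len(y) = len(x) + len(h) - 1 = 5 + 4 - 1 = 8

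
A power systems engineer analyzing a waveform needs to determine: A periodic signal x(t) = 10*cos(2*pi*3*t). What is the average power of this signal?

Average power of A*cos(wt) is A^2/2.
P = 10^2 / 2 = 100/2 = 50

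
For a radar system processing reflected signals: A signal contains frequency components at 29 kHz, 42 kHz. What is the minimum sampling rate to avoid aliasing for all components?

The highest frequency component is f_max = 42 kHz.
Nyquist rate = 2 * f_max = 2 * 42 kHz = 84 kHz.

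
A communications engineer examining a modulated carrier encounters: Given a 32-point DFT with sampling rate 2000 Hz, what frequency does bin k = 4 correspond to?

The frequency of DFT bin k is: f_k = k * f_s / N
f_4 = 4 * 2000 / 32 = 250 Hz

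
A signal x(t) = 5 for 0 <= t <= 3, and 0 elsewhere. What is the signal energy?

Energy = integral of |x(t)|^2 dt over the signal duration
= 5^2 * 3 = 25 * 3 = 75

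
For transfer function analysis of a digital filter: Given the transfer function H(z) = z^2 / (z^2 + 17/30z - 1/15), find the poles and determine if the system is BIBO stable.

Poles are roots of the denominator: z^2 + 17/30z - 1/15 = 0.
Quadratic formula: z = [-(17/30) +/- sqrt((17/30)^2 - 4*(-1/15))] / 2
Discriminant = 289/900 + 4/15 = 529/900; sqrt = 23/30.
z = (-17/30 +/- 23/30) / 2 => z = 1/10 or z = -2/3.
|p1| = 1/10, |p2| = 2/3.
For BIBO stability, all poles must lie inside the unit circle (|p| < 1).
System is STABLE since both |p| < 1.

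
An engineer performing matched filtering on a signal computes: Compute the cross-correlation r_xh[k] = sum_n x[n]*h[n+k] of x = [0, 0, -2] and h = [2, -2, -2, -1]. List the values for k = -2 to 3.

Both sequences indexed from 0 and zero outside their support.
Lags with overlap: k = -2 to 3.
  r_xh[-2] = x[2]*h[0] = -4
  r_xh[-1] = x[1]*h[0] + x[2]*h[1] = 4
  r_xh[0] = x[0]*h[0] + x[1]*h[1] + x[2]*h[2] = 4
  r_xh[1] = x[0]*h[1] + x[1]*h[2] + x[2]*h[3] = 2
  r_xh[2] = x[0]*h[2] + x[1]*h[3] = 0
  r_xh[3] = x[0]*h[3] = 0
r_xh = [-4, 4, 4, 2, 0, 0] (for k = -2, ..., 3)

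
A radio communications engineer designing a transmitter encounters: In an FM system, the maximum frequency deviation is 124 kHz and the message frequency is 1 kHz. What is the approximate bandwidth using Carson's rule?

Carson's rule: BW = 2*(delta_f + f_m)
= 2*(124 + 1) kHz = 250 kHz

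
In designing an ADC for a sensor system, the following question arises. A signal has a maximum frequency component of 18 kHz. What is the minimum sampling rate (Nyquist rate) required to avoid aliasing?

By the Nyquist-Shannon sampling theorem,
the minimum sampling rate (Nyquist rate) must be at least 2 * f_max.
Nyquist rate = 2 * 18 kHz = 36 kHz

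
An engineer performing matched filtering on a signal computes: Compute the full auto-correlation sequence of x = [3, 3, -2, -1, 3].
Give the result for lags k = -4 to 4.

r_xx[k] = sum_m x[m]*x[m+k], indexed from 0, for k = -4 to 4:
  r_xx[-4] = x[4]*x[0] = 9
  r_xx[-3] = x[3]*x[0] + x[4]*x[1] = 6
  r_xx[-2] = x[2]*x[0] + x[3]*x[1] + x[4]*x[2] = -15
  r_xx[-1] = x[1]*x[0] + x[2]*x[1] + x[3]*x[2] + x[4]*x[3] = 2
  r_xx[0] = x[0]*x[0] + x[1]*x[1] + x[2]*x[2] + x[3]*x[3] + x[4]*x[4] = 32
  r_xx[1] = x[0]*x[1] + x[1]*x[2] + x[2]*x[3] + x[3]*x[4] = 2
  r_xx[2] = x[0]*x[2] + x[1]*x[3] + x[2]*x[4] = -15
  r_xx[3] = x[0]*x[3] + x[1]*x[4] = 6
  r_xx[4] = x[0]*x[4] = 9
r_xx = [9, 6, -15, 2, 32, 2, -15, 6, 9]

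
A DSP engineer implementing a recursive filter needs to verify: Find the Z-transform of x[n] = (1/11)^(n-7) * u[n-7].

Time-shifting property: if X(z) = Z{x[n]}, then Z{x[n-d]} = z^(-d) * X(z)
X(z) = z/(z - 1/11) for x[n] = (1/11)^n * u[n]
Z{x[n-7]} = z^(-7) * z/(z - 1/11) = z^(-6)/(z - 1/11)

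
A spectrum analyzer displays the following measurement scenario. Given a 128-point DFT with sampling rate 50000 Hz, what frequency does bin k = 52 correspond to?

The frequency of DFT bin k is: f_k = k * f_s / N
f_52 = 52 * 50000 / 128 = 40625/2 Hz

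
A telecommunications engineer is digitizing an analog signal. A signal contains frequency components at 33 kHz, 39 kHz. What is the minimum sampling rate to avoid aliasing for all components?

The highest frequency component is f_max = 39 kHz.
Nyquist rate = 2 * f_max = 2 * 39 kHz = 78 kHz.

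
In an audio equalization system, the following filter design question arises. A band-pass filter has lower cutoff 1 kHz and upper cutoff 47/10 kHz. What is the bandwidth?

Bandwidth = f_high - f_low
= 47/10 kHz - 1 kHz = 37/10 kHz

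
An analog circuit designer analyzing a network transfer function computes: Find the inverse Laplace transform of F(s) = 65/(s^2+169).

Standard pair: w/(s^2+w^2) <-> sin(wt)*u(t)
Recognize w^2 = 169, so w = 13; numerator 65 = 5*13.
f(t) = 5*sin(13t)*u(t)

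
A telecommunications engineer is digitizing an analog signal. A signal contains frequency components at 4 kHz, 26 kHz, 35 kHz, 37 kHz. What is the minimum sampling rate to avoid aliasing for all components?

The highest frequency component is f_max = 37 kHz.
Nyquist rate = 2 * f_max = 2 * 37 kHz = 74 kHz.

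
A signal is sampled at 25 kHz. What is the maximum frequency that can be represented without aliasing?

The maximum frequency that can be represented without aliasing
is the Nyquist frequency: f_max = f_s / 2 = 25 kHz / 2 = 25/2 kHz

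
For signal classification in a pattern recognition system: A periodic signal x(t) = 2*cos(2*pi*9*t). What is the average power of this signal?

Average power of A*cos(wt) is A^2/2.
P = 2^2 / 2 = 4/2 = 2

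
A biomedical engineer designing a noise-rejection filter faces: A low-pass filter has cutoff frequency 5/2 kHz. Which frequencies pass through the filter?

A low-pass filter passes all frequencies below the cutoff frequency 5/2 kHz and attenuates higher frequencies.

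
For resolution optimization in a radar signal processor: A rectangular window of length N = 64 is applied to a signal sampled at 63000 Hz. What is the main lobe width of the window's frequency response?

For a rectangular window of length N,
the main lobe width in frequency is 2*f_s/N.
= 2*63000/64 = 7875/4 Hz
This determines the minimum frequency separation for resolving two sinusoids.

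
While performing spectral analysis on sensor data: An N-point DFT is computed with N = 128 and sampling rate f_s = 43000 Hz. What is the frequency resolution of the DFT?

DFT frequency resolution = f_s / N
= 43000 / 128 = 5375/16 Hz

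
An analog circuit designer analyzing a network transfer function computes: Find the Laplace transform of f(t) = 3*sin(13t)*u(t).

Standard pair: sin(wt)*u(t) <-> w/(s^2+w^2)
With w = 13: L{3*sin(13t)*u(t)} = 39/(s^2+169)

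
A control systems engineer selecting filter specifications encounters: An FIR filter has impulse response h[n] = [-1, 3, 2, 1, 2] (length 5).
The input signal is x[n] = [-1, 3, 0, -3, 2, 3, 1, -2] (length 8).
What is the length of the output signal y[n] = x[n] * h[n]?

For linear convolution, the output length is:
len(y) = len(x) + len(h) - 1 = 8 + 5 - 1 = 12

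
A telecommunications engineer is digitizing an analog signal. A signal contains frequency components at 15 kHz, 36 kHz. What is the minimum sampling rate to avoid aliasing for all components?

The highest frequency component is f_max = 36 kHz.
Nyquist rate = 2 * f_max = 2 * 36 kHz = 72 kHz.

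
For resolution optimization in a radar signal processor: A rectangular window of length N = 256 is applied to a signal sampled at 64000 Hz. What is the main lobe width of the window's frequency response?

For a rectangular window of length N,
the main lobe width in frequency is 2*f_s/N.
= 2*64000/256 = 500 Hz
This determines the minimum frequency separation for resolving two sinusoids.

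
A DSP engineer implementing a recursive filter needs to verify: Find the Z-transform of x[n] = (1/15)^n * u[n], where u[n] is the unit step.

The Z-transform of a^n * u[n] is z/(z-a) for |z| > |a|.
Here a = 1/15, so X(z) = z/(z - (1/15)) = 15z/(15z - 1)
ROC: |z| > 1/15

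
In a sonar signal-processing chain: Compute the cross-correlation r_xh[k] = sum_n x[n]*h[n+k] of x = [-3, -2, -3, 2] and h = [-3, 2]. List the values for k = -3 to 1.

Both sequences indexed from 0 and zero outside their support.
Lags with overlap: k = -3 to 1.
  r_xh[-3] = x[3]*h[0] = -6
  r_xh[-2] = x[2]*h[0] + x[3]*h[1] = 13
  r_xh[-1] = x[1]*h[0] + x[2]*h[1] = 0
  r_xh[0] = x[0]*h[0] + x[1]*h[1] = 5
  r_xh[1] = x[0]*h[1] = -6
r_xh = [-6, 13, 0, 5, -6] (for k = -3, ..., 1)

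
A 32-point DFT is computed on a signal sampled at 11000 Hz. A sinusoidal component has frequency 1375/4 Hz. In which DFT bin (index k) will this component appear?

DFT frequency resolution = f_s/N = 11000/32 = 1375/4 Hz
Bin index k = f_signal / resolution = 1375/4 / 1375/4 = 1
The signal frequency 1375/4 Hz falls in DFT bin k = 1.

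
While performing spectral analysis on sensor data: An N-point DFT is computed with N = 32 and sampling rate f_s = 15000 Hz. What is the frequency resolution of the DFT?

DFT frequency resolution = f_s / N
= 15000 / 32 = 1875/4 Hz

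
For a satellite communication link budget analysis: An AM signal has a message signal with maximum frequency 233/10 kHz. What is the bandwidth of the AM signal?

In AM (double-sideband), the bandwidth is twice the message frequency.
BW = 2 * f_m = 2 * 233/10 kHz = 233/5 kHz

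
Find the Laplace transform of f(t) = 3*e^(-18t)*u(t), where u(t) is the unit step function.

Standard Laplace transform pair:
e^(-at)*u(t) <-> 1/(s+a)
With a = 18: L{3*e^(-18t)*u(t)} = 3/(s+18), ROC: Re(s) > -18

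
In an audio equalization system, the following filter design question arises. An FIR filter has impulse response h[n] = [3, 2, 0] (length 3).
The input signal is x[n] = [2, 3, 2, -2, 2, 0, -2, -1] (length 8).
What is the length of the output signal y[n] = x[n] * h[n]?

For linear convolution, the output length is:
len(y) = len(x) + len(h) - 1 = 8 + 3 - 1 = 10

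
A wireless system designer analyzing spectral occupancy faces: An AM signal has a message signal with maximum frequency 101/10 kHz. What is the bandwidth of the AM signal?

In AM (double-sideband), the bandwidth is twice the message frequency.
BW = 2 * f_m = 2 * 101/10 kHz = 101/5 kHz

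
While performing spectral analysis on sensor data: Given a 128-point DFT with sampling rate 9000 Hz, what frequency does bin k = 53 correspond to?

The frequency of DFT bin k is: f_k = k * f_s / N
f_53 = 53 * 9000 / 128 = 59625/16 Hz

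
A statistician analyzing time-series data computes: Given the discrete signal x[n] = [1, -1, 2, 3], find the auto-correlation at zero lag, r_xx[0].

The auto-correlation at zero lag r_xx[0] equals the signal energy.
r_xx[0] = sum of x[n]^2 = 1^2 + (-1)^2 + 2^2 + 3^2
= 1 + 1 + 4 + 9 = 15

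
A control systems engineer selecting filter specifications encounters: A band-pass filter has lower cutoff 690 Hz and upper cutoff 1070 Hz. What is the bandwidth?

Bandwidth = f_high - f_low
= 1070 Hz - 690 Hz = 380 Hz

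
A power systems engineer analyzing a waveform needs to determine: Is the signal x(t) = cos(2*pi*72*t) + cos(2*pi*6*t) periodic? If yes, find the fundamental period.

f1 = 72 Hz, f2 = 6 Hz
Period T1 = 1/72, T2 = 1/6
Ratio T1/T2 = 6/72, which is rational.
The signal is periodic with fundamental period T = 1/GCD(72,6) = 1/6 s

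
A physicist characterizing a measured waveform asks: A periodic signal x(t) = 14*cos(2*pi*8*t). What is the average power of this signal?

Average power of A*cos(wt) is A^2/2.
P = 14^2 / 2 = 196/2 = 98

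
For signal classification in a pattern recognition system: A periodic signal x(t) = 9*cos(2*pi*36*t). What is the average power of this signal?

Average power of A*cos(wt) is A^2/2.
P = 9^2 / 2 = 81/2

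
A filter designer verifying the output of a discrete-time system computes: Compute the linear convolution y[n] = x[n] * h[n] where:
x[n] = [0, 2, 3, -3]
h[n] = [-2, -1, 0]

y[n] = sum_k x[k]*h[n-k]. Output length = len(x) + len(h) - 1 = 4 + 3 - 1 = 6.
y[0] = 0*-2 = 0
y[1] = 2*-2 + 0*-1 = -4
y[2] = 3*-2 + 2*-1 + 0*0 = -8
y[3] = -3*-2 + 3*-1 + 2*0 = 3
y[4] = -3*-1 + 3*0 = 3
y[5] = -3*0 = 0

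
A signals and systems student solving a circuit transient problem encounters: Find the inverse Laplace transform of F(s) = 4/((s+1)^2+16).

Standard pair: w/((s+a)^2+w^2) <-> e^(-at)*sin(wt)*u(t)
With a=1, w=4: f(t) = e^(-t)*sin(4t)*u(t)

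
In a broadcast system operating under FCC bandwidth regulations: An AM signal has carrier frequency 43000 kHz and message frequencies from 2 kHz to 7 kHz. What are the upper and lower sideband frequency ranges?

Upper sideband (USB) = fc + [fm_low, fm_high] = 43000 + [2, 7] = [43002, 43007] kHz
Lower sideband (LSB) = fc - [fm_high, fm_low] = 43000 - [7, 2] = [42993, 42998] kHz
Total occupied spectrum: 42993 kHz to 43007 kHz (plus carrier at 43000 kHz)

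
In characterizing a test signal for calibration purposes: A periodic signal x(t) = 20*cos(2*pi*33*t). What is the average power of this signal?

Average power of A*cos(wt) is A^2/2.
P = 20^2 / 2 = 400/2 = 200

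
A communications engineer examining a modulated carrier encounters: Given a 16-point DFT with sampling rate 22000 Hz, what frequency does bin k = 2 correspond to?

The frequency of DFT bin k is: f_k = k * f_s / N
f_2 = 2 * 22000 / 16 = 2750 Hz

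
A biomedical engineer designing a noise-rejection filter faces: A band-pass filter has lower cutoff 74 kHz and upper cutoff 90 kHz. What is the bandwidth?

Bandwidth = f_high - f_low
= 90 kHz - 74 kHz = 16 kHz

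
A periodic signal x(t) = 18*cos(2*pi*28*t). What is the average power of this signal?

Average power of A*cos(wt) is A^2/2.
P = 18^2 / 2 = 324/2 = 162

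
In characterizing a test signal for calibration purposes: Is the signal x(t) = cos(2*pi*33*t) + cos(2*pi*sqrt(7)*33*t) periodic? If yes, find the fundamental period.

f1 = 33 Hz, f2 = 33*sqrt(7) Hz
Ratio f2/f1 = sqrt(7), which is irrational.
Since the frequency ratio is irrational, no common period exists.
The signal is not periodic.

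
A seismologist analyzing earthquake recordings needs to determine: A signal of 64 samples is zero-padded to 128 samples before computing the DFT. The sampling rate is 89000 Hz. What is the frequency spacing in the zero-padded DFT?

Original DFT: N = 64, resolution = f_s/N = 89000/64 = 11125/8 Hz
Zero-padded DFT: N = 128, resolution = f_s/N = 89000/128 = 11125/16 Hz
Zero-padding interpolates the spectrum (finer frequency grid)
but does NOT improve the true spectral resolution (ability to resolve close frequencies).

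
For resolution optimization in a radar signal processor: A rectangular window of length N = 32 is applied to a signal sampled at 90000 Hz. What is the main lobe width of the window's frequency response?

For a rectangular window of length N,
the main lobe width in frequency is 2*f_s/N.
= 2*90000/32 = 5625 Hz
This determines the minimum frequency separation for resolving two sinusoids.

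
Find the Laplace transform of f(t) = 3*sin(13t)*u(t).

Standard pair: sin(wt)*u(t) <-> w/(s^2+w^2)
With w = 13: L{3*sin(13t)*u(t)} = 39/(s^2+169)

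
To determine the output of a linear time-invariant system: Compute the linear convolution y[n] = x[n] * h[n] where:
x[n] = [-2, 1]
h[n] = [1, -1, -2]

y[n] = sum_k x[k]*h[n-k]. Output length = len(x) + len(h) - 1 = 2 + 3 - 1 = 4.
y[0] = -2*1 = -2
y[1] = 1*1 + -2*-1 = 3
y[2] = 1*-1 + -2*-2 = 3
y[3] = 1*-2 = -2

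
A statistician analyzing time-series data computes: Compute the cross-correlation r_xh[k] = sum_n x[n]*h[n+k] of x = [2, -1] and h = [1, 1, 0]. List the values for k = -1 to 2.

Both sequences indexed from 0 and zero outside their support.
Lags with overlap: k = -1 to 2.
  r_xh[-1] = x[1]*h[0] = -1
  r_xh[0] = x[0]*h[0] + x[1]*h[1] = 1
  r_xh[1] = x[0]*h[1] + x[1]*h[2] = 2
  r_xh[2] = x[0]*h[2] = 0
r_xh = [-1, 1, 2, 0] (for k = -1, ..., 2)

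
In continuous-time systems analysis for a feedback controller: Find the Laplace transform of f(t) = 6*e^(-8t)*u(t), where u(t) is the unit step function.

Standard Laplace transform pair:
e^(-at)*u(t) <-> 1/(s+a)
With a = 8: L{6*e^(-8t)*u(t)} = 6/(s+8), ROC: Re(s) > -8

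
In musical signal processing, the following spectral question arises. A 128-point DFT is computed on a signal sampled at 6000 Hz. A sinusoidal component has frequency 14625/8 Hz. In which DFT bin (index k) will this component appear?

DFT frequency resolution = f_s/N = 6000/128 = 375/8 Hz
Bin index k = f_signal / resolution = 14625/8 / 375/8 = 39
The signal frequency 14625/8 Hz falls in DFT bin k = 39.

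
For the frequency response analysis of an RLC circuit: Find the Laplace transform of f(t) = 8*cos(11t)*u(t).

Standard pair: cos(wt)*u(t) <-> s/(s^2+w^2)
With w = 11: L{8*cos(11t)*u(t)} = 8s/(s^2+121)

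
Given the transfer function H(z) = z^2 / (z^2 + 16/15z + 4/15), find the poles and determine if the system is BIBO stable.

Poles are roots of the denominator: z^2 + 16/15z + 4/15 = 0.
Quadratic formula: z = [-(16/15) +/- sqrt((16/15)^2 - 4*(4/15))] / 2
Discriminant = 256/225 - 16/15 = 16/225; sqrt = 4/15.
z = (-16/15 +/- 4/15) / 2 => z = -2/5 or z = -2/3.
|p1| = 2/3, |p2| = 2/5.
For BIBO stability, all poles must lie inside the unit circle (|p| < 1).
System is STABLE since both |p| < 1.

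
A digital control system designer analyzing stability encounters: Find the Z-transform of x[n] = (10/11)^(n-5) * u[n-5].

Time-shifting property: if X(z) = Z{x[n]}, then Z{x[n-d]} = z^(-d) * X(z)
X(z) = z/(z - 10/11) for x[n] = (10/11)^n * u[n]
Z{x[n-5]} = z^(-5) * z/(z - 10/11) = z^(-4)/(z - 10/11)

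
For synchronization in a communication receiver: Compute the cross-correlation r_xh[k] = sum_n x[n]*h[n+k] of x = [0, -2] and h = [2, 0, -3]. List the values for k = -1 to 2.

Both sequences indexed from 0 and zero outside their support.
Lags with overlap: k = -1 to 2.
  r_xh[-1] = x[1]*h[0] = -4
  r_xh[0] = x[0]*h[0] + x[1]*h[1] = 0
  r_xh[1] = x[0]*h[1] + x[1]*h[2] = 6
  r_xh[2] = x[0]*h[2] = 0
r_xh = [-4, 0, 6, 0] (for k = -1, ..., 2)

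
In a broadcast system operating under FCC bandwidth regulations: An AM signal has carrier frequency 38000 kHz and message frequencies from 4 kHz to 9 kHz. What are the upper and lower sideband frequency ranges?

Upper sideband (USB) = fc + [fm_low, fm_high] = 38000 + [4, 9] = [38004, 38009] kHz
Lower sideband (LSB) = fc - [fm_high, fm_low] = 38000 - [9, 4] = [37991, 37996] kHz
Total occupied spectrum: 37991 kHz to 38009 kHz (plus carrier at 38000 kHz)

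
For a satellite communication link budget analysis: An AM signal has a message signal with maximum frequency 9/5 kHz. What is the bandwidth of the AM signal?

In AM (double-sideband), the bandwidth is twice the message frequency.
BW = 2 * f_m = 2 * 9/5 kHz = 18/5 kHz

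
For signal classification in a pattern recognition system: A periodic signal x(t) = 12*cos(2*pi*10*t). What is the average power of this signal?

Average power of A*cos(wt) is A^2/2.
P = 12^2 / 2 = 144/2 = 72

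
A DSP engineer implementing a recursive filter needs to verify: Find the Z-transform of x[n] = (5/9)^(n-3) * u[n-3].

Time-shifting property: if X(z) = Z{x[n]}, then Z{x[n-d]} = z^(-d) * X(z)
X(z) = z/(z - 5/9) for x[n] = (5/9)^n * u[n]
Z{x[n-3]} = z^(-3) * z/(z - 5/9) = z^(-2)/(z - 5/9)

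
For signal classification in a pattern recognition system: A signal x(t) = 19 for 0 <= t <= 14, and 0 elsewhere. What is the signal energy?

Energy = integral of |x(t)|^2 dt over the signal duration
= 19^2 * 14 = 361 * 14 = 5054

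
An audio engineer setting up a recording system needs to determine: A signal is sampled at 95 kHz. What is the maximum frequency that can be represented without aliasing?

The maximum frequency that can be represented without aliasing
is the Nyquist frequency: f_max = f_s / 2 = 95 kHz / 2 = 95/2 kHz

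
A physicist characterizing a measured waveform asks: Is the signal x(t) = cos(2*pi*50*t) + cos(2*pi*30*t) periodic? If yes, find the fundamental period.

f1 = 50 Hz, f2 = 30 Hz
Period T1 = 1/50, T2 = 1/30
Ratio T1/T2 = 30/50, which is rational.
The signal is periodic with fundamental period T = 1/GCD(50,30) = 1/10 s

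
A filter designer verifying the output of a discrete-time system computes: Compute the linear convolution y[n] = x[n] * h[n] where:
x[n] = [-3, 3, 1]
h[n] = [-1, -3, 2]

y[n] = sum_k x[k]*h[n-k]. Output length = len(x) + len(h) - 1 = 3 + 3 - 1 = 5.
y[0] = -3*-1 = 3
y[1] = 3*-1 + -3*-3 = 6
y[2] = 1*-1 + 3*-3 + -3*2 = -16
y[3] = 1*-3 + 3*2 = 3
y[4] = 1*2 = 2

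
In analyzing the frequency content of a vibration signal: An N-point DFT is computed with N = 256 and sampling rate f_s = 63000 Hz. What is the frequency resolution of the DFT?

DFT frequency resolution = f_s / N
= 63000 / 256 = 7875/32 Hz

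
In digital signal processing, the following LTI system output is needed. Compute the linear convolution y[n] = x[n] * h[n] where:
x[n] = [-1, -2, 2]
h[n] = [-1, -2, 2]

y[n] = sum_k x[k]*h[n-k]. Output length = len(x) + len(h) - 1 = 3 + 3 - 1 = 5.
y[0] = -1*-1 = 1
y[1] = -2*-1 + -1*-2 = 4
y[2] = 2*-1 + -2*-2 + -1*2 = 0
y[3] = 2*-2 + -2*2 = -8
y[4] = 2*2 = 4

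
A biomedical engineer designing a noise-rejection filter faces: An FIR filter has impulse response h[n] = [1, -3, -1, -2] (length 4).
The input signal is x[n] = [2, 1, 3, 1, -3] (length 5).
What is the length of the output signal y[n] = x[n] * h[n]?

For linear convolution, the output length is:
len(y) = len(x) + len(h) - 1 = 5 + 4 - 1 = 8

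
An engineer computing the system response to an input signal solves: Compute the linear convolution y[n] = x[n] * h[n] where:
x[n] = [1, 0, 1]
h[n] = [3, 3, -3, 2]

y[n] = sum_k x[k]*h[n-k]. Output length = len(x) + len(h) - 1 = 3 + 4 - 1 = 6.
y[0] = 1*3 = 3
y[1] = 0*3 + 1*3 = 3
y[2] = 1*3 + 0*3 + 1*-3 = 0
y[3] = 1*3 + 0*-3 + 1*2 = 5
y[4] = 1*-3 + 0*2 = -3
y[5] = 1*2 = 2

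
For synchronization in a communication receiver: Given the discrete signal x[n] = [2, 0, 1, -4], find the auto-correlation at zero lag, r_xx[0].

The auto-correlation at zero lag r_xx[0] equals the signal energy.
r_xx[0] = sum of x[n]^2 = 2^2 + 0^2 + 1^2 + (-4)^2
= 4 + 0 + 1 + 16 = 21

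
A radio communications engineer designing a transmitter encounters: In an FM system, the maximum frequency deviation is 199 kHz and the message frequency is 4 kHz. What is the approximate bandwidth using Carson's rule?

Carson's rule: BW = 2*(delta_f + f_m)
= 2*(199 + 4) kHz = 406 kHz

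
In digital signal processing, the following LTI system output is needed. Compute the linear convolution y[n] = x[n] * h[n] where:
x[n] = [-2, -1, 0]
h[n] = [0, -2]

y[n] = sum_k x[k]*h[n-k]. Output length = len(x) + len(h) - 1 = 3 + 2 - 1 = 4.
y[0] = -2*0 = 0
y[1] = -1*0 + -2*-2 = 4
y[2] = 0*0 + -1*-2 = 2
y[3] = 0*-2 = 0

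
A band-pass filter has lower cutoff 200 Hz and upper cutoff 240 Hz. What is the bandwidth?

Bandwidth = f_high - f_low
= 240 Hz - 200 Hz = 40 Hz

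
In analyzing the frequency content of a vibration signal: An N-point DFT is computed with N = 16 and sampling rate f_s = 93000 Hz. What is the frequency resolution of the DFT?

DFT frequency resolution = f_s / N
= 93000 / 16 = 11625/2 Hz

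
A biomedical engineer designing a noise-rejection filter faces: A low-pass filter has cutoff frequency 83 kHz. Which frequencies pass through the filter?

A low-pass filter passes all frequencies below the cutoff frequency 83 kHz and attenuates higher frequencies.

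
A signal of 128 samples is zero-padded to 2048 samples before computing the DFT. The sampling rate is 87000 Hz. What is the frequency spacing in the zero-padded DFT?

Original DFT: N = 128, resolution = f_s/N = 87000/128 = 10875/16 Hz
Zero-padded DFT: N = 2048, resolution = f_s/N = 87000/2048 = 10875/256 Hz
Zero-padding interpolates the spectrum (finer frequency grid)
but does NOT improve the true spectral resolution (ability to resolve close frequencies).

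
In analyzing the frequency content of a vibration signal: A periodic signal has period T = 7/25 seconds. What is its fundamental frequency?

The fundamental frequency is the reciprocal of the period.
f = 1/T = 1/(7/25) = 25/7 Hz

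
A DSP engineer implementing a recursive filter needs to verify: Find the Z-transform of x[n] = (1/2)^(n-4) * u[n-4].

Time-shifting property: if X(z) = Z{x[n]}, then Z{x[n-d]} = z^(-d) * X(z)
X(z) = z/(z - 1/2) for x[n] = (1/2)^n * u[n]
Z{x[n-4]} = z^(-4) * z/(z - 1/2) = z^(-3)/(z - 1/2)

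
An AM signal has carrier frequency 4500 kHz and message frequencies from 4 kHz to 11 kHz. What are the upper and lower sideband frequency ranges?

Upper sideband (USB) = fc + [fm_low, fm_high] = 4500 + [4, 11] = [4504, 4511] kHz
Lower sideband (LSB) = fc - [fm_high, fm_low] = 4500 - [11, 4] = [4489, 4496] kHz
Total occupied spectrum: 4489 kHz to 4511 kHz (plus carrier at 4500 kHz)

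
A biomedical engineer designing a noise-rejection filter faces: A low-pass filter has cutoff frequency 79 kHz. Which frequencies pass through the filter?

A low-pass filter passes all frequencies below the cutoff frequency 79 kHz and attenuates higher frequencies.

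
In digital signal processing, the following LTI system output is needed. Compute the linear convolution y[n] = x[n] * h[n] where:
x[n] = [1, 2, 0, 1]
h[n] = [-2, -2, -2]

y[n] = sum_k x[k]*h[n-k]. Output length = len(x) + len(h) - 1 = 4 + 3 - 1 = 6.
y[0] = 1*-2 = -2
y[1] = 2*-2 + 1*-2 = -6
y[2] = 0*-2 + 2*-2 + 1*-2 = -6
y[3] = 1*-2 + 0*-2 + 2*-2 = -6
y[4] = 1*-2 + 0*-2 = -2
y[5] = 1*-2 = -2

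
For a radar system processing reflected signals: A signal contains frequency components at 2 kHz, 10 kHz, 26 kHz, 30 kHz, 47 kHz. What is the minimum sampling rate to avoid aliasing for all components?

The highest frequency component is f_max = 47 kHz.
Nyquist rate = 2 * f_max = 2 * 47 kHz = 94 kHz.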